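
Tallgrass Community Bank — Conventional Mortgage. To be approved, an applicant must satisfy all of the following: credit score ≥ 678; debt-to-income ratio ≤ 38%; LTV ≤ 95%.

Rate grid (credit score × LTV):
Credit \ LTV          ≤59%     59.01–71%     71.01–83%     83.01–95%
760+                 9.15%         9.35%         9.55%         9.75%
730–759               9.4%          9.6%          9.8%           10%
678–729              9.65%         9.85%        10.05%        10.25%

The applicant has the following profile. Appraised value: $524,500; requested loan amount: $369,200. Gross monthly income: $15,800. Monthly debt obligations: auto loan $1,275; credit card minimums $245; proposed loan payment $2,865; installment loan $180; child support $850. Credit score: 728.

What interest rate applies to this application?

9.85%

Credit score 728 ≥ 678; Total monthly debts = (1,275 + 245 + 2,865 + 180 + 850) = 5,415. DTI: 5,415 ÷ 15,800 = 34.3%, within the 38% cap
Loan-to-value = 369,200/524,500 = 70.4% — pass (95% max)
Row: 728 falls in 678–729. Column: 70.4% falls in 59.01–71%. Rate = 9.85%.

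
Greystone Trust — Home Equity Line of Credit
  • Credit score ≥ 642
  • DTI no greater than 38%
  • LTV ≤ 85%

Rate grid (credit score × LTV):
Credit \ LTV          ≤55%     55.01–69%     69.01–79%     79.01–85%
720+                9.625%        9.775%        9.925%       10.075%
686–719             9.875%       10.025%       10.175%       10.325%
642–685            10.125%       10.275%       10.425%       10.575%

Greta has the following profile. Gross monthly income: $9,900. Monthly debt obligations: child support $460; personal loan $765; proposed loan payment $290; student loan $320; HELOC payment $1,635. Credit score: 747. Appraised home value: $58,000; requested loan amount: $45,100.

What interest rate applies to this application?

Credit score 747 ≥ 642; Total monthly debts = (460 + 765 + 290 + 320 + 1,635) = 3,470. Debt-to-income = 3,470/9,900 = 35.1% — meets 38% limit
LTV = 45,100/58,000 = 77.8% ≤ 85%
Credit 747 → row 720+; LTV 77.8% → column 69.01–79%. Grid cell → 9.925%.

9.925%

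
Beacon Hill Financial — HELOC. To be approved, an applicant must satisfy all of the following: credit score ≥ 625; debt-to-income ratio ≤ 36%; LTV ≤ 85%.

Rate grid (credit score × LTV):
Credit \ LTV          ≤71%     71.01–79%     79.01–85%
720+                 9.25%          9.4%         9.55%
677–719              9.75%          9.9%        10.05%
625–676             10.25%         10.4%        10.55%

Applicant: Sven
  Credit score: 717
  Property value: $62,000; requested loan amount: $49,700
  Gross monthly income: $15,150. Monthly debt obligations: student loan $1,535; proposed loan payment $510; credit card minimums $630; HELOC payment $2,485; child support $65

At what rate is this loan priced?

10.05%

Credit score 717 ≥ 625; Total monthly debts = (1,535 + 510 + 630 + 2,485 + 65) = 5,225. Debt-to-income = 5,225/15,150 = 34.5% — meets 36% limit
LTV: 49,700 ÷ 62,000 = 80.2%, within 85% cap
Credit 717 → row 677–719; LTV 80.2% → column 79.01–85%. Grid cell → 10.05%.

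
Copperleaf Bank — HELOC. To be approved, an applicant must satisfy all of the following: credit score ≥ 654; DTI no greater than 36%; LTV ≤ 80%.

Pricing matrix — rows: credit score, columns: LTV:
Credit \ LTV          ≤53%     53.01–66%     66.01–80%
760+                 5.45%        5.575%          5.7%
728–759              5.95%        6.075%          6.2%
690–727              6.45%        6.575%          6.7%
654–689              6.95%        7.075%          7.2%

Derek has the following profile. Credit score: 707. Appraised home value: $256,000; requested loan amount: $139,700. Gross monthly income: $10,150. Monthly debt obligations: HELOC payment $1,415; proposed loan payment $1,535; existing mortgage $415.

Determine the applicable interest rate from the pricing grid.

6.575%

Credit score 707 ≥ 654; Total monthly debts = (1,415 + 1,535 + 415) = 3,365. Debt-to-income = 3,365/10,150 = 33.2% — meets 36% limit
LTV = 139,700/256,000 = 54.6% ≤ 80%
Score 707 is in the 690–727 band; LTV 54.6% is in the 53.01–66% band → 6.575%.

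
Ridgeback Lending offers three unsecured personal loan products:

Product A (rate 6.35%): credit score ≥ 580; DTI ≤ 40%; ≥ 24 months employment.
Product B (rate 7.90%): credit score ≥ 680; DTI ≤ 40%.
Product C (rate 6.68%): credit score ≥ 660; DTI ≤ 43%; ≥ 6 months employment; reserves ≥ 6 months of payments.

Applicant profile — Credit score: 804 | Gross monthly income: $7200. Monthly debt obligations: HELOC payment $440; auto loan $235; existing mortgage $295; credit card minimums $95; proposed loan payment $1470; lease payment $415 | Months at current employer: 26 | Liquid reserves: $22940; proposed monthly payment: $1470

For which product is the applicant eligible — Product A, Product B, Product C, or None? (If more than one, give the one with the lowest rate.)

Product C

Total debts = (440 + 235 + 295 + 95 + 1,470 + 415) = 2,950; DTI = 2,950/7,200 = 41%.
Reserves = 22,940/1,470 = 15.6 months.
Product A: score 804 ≥ 580; DTI 41% > 40%; employment 26 ≥ 24 mo → does not qualify.
Product B: score 804 ≥ 680; DTI 41% > 40% → does not qualify.
Product C: score 804 ≥ 660; DTI 41% ≤ 43%; employment 26 ≥ 6 mo; reserves 15.6 ≥ 6 mo → qualifies.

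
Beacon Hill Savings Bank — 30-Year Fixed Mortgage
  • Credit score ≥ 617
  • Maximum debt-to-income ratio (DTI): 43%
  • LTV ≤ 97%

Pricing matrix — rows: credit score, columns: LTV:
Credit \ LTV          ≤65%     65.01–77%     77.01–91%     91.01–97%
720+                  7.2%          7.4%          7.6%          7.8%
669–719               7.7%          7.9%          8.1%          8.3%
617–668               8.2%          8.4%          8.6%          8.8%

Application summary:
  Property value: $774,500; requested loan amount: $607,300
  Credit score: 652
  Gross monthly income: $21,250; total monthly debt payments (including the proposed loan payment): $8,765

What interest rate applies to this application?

8.6%

Credit score 652 ≥ 617; DTI = 8,765/21,250 = 41.2% ≤ 43%
LTV = 607,300/774,500 = 78.4% ≤ 97%
Score 652 is in the 617–668 band; LTV 78.4% is in the 77.01–91% band → 8.6%.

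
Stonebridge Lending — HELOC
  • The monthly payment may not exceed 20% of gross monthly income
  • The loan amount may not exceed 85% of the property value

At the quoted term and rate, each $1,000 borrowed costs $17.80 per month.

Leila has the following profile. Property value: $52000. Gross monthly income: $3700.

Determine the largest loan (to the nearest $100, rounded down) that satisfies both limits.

Payment cap: 20% × $3,700 = $740/month.
At $17.80 per $1,000, that supports 740/17.80 × 1,000 ≈ $41,573 → $41,500.
LTV cap: 85% × $52,000 = $44,200 → $44,200.
Binding constraint: payment-to-income.

$41,500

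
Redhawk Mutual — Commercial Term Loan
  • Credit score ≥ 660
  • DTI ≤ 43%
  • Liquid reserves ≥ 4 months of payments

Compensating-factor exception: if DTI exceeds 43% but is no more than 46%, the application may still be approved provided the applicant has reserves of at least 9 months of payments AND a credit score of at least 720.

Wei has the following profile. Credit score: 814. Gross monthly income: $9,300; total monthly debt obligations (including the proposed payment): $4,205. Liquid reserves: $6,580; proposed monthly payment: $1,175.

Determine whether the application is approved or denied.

Denied

Credit score 814 ≥ 660 (meets base)
DTI: 4,205 ÷ 9,300 = 45.2%, over the 43% base limit.
Reserves = 6,580/1,175 = 5.6 months ≥ 4
45.2% falls in the override range (43%–46%), so the compensating-factor test applies.
Reserves 5.6 < 9 months; credit score 814 ≥ 720.
Compensating-factor requirement not fully met.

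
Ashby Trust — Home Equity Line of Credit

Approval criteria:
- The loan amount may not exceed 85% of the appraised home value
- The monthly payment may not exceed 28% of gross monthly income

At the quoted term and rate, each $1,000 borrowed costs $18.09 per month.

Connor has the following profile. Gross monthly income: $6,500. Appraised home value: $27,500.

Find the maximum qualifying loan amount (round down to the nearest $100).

$23,300

Payment cap: 28% × $6,500 = $1,820/month.
At $18.09 per $1,000, that supports 1,820/18.09 × 1,000 ≈ $100,608 → $100,600.
LTV cap: 85% × $27,500 = $23,375 → $23,300.
Binding constraint: loan-to-value.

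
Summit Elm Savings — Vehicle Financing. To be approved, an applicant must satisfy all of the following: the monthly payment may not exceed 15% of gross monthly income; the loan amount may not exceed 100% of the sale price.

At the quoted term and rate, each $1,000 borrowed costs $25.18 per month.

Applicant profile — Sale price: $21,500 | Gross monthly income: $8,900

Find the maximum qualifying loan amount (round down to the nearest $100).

$21,500

Payment cap: 15% × $8,900 = $1,335/month.
At $25.18 per $1,000, that supports 1,335/25.18 × 1,000 ≈ $53,018 → $53,000.
LTV cap: 100% × $21,500 = $21,500 → $21,500.
Binding constraint: loan-to-value.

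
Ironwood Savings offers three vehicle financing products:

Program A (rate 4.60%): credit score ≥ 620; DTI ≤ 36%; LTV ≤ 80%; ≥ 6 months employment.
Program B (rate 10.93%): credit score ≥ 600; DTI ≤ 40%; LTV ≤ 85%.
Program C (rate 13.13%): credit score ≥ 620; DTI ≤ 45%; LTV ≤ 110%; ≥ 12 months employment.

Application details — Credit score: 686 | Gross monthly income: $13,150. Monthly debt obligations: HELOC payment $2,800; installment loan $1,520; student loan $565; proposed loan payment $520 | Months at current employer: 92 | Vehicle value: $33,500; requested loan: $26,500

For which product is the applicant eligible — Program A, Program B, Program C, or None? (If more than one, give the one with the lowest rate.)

Program C

Total debts = (2,800 + 1,520 + 565 + 520) = 5,405; DTI = 5,405/13,150 = 41.1%.
LTV = 26,500/33,500 = 79.1%.
Program A: score 686 ≥ 620; DTI 41.1% > 36%; LTV 79.1% ≤ 80%; employment 92 ≥ 6 mo → does not qualify.
Program B: score 686 ≥ 600; DTI 41.1% > 40%; LTV 79.1% ≤ 85% → does not qualify.
Program C: score 686 ≥ 620; DTI 41.1% ≤ 45%; LTV 79.1% ≤ 110%; employment 92 ≥ 12 mo → qualifies.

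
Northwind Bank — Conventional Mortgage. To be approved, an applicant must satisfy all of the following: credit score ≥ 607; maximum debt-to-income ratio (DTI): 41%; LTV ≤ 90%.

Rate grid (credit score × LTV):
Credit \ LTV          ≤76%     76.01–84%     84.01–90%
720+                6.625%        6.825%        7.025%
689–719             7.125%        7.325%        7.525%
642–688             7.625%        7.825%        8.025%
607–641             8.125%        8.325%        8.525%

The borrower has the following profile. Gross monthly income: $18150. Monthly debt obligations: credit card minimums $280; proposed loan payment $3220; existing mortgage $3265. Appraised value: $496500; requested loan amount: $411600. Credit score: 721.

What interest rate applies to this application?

Credit score 721 ≥ 607; Total monthly debts = (280 + 3,220 + 3,265) = 6,765. DTI: 6,765 ÷ 18,150 = 37.3%, within the 41% cap
LTV: 411,600 ÷ 496,500 = 82.9%, within 90% cap
Score 721 is in the 720+ band; LTV 82.9% is in the 76.01–84% band → 6.825%.

6.825%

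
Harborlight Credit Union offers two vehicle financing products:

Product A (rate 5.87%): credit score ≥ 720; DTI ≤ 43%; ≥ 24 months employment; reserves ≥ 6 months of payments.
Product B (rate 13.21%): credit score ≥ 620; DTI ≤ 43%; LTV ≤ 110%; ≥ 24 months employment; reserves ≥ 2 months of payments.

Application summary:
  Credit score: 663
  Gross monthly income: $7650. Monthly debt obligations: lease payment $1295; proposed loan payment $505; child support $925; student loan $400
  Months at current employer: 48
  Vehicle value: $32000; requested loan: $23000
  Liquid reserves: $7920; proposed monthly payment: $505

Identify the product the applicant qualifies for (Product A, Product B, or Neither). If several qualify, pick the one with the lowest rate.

Total debts = (1,295 + 505 + 925 + 400) = 3,125; DTI = 3,125/7,650 = 40.8%.
LTV = 23,000/32,000 = 71.9%.
Reserves = 7,920/505 = 15.7 months.
Product A: score 663 < 720; DTI 40.8% ≤ 43%; employment 48 ≥ 24 mo; reserves 15.7 ≥ 6 mo → does not qualify.
Product B: score 663 ≥ 620; DTI 40.8% ≤ 43%; LTV 71.9% ≤ 110%; employment 48 ≥ 24 mo; reserves 15.7 ≥ 2 mo → qualifies.

Product B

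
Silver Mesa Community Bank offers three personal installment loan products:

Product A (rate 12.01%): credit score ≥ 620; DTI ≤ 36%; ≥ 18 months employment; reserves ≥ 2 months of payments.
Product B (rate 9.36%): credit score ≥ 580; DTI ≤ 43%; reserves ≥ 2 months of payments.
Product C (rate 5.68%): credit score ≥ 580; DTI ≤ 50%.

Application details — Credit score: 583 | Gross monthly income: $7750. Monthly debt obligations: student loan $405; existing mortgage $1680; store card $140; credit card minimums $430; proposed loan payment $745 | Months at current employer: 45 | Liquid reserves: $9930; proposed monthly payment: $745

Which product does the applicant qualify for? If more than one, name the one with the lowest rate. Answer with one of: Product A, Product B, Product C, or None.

Total debts = (405 + 1,680 + 140 + 430 + 745) = 3,400; DTI = 3,400/7,750 = 43.9%.
Reserves = 9,930/745 = 13.3 months.
Product A: score 583 < 620; DTI 43.9% > 36%; employment 45 ≥ 18 mo; reserves 13.3 ≥ 2 mo → does not qualify.
Product B: score 583 ≥ 580; DTI 43.9% > 43%; reserves 13.3 ≥ 2 mo → does not qualify.
Product C: score 583 ≥ 580; DTI 43.9% ≤ 50% → qualifies.

Product C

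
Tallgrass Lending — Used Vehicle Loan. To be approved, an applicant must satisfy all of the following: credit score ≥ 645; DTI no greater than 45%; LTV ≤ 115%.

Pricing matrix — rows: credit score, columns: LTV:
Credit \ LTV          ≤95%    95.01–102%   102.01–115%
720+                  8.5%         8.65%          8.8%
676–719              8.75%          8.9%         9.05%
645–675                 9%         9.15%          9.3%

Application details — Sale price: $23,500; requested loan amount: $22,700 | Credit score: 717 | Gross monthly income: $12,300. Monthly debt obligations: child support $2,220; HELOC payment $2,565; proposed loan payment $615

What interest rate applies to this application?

8.9%

Credit score 717 ≥ 645; Total monthly debts = (2,220 + 2,565 + 615) = 5,400. Debt-to-income = 5,400/12,300 = 43.9% — meets 45% limit
LTV: 22,700 ÷ 23,500 = 96.6%, within 115% cap
Score 717 is in the 676–719 band; LTV 96.6% is in the 95.01–102% band → 8.9%.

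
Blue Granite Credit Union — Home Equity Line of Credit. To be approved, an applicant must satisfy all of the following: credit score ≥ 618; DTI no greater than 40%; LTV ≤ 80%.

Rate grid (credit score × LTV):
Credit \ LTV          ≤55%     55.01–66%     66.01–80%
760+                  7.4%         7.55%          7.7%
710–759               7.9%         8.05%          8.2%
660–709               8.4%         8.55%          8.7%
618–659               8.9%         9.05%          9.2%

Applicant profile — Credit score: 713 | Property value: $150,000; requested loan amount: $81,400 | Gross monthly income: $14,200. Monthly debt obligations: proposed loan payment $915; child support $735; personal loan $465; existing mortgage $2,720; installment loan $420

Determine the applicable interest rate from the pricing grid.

Credit score 713 ≥ 618; Total monthly debts = (915 + 735 + 465 + 2,720 + 420) = 5,255. DTI = 5,255/14,200 = 37% ≤ 40%
LTV: 81,400 ÷ 150,000 = 54.3%, within 80% cap
Score 713 is in the 710–759 band; LTV 54.3% is in the ≤55% band → 7.9%.

7.9%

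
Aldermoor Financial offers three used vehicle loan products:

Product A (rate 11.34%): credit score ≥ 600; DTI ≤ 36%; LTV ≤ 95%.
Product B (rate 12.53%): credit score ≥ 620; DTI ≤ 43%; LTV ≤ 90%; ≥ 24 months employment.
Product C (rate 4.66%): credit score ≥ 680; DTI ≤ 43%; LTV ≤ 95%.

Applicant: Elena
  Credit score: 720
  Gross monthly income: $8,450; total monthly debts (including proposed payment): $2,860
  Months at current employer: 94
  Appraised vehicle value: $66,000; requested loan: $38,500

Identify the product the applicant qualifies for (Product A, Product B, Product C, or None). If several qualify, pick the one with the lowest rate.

Product C

DTI = 2,860/8,450 = 33.8%.
LTV = 38,500/66,000 = 58.3%.
Product A: score 720 ≥ 600; DTI 33.8% ≤ 36%; LTV 58.3% ≤ 95% → qualifies.
Product B: score 720 ≥ 620; DTI 33.8% ≤ 43%; LTV 58.3% ≤ 90%; employment 94 ≥ 24 mo → qualifies.
Product C: score 720 ≥ 680; DTI 33.8% ≤ 43%; LTV 58.3% ≤ 95% → qualifies.
Qualifying: Product A, Product B, Product C. Lowest rate is 4.66% → Product C.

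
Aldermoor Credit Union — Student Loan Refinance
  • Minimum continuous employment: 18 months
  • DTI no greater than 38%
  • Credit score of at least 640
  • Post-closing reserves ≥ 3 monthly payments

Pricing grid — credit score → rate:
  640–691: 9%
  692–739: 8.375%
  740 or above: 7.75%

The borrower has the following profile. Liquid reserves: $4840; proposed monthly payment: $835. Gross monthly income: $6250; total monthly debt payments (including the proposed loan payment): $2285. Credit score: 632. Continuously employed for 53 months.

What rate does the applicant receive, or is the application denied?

Denied

Credit score 632 < 640 (below minimum)
Reserves: 4,840 ÷ 835 = 5.8 months (meets 3-month minimum)
DTI = 2,285/6,250 = 36.6% ≤ 38%
Employment 53 ≥ 18 months
Not all requirements met → denied.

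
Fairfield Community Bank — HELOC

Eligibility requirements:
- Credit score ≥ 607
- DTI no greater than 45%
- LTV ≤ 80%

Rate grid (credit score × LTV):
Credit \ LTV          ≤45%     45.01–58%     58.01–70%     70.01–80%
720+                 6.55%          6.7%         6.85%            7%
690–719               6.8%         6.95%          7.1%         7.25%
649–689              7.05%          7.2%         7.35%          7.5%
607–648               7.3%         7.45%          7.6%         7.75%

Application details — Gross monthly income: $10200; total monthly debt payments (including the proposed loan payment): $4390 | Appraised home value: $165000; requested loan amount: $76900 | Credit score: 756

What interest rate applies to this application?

6.7%

Credit score 756 ≥ 607; Debt-to-income = 4,390/10,200 = 43% — meets 45% limit
LTV = 76,900/165,000 = 46.6% ≤ 80%
Score 756 is in the 720+ band; LTV 46.6% is in the 45.01–58% band → 6.7%.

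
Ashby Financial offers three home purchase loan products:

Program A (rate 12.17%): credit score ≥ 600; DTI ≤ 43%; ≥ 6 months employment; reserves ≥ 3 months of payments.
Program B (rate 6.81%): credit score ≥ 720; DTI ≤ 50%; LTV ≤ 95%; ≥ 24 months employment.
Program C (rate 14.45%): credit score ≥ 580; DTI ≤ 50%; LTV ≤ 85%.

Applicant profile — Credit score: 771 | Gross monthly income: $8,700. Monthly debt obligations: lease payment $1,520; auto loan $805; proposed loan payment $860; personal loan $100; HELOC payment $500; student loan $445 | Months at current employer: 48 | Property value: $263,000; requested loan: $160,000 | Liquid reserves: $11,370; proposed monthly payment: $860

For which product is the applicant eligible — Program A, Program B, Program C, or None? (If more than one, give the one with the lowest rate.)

Total debts = (1,520 + 805 + 860 + 100 + 500 + 445) = 4,230; DTI = 4,230/8,700 = 48.6%.
LTV = 160,000/263,000 = 60.8%.
Reserves = 11,370/860 = 13.2 months.
Program A: score 771 ≥ 600; DTI 48.6% > 43%; employment 48 ≥ 6 mo; reserves 13.2 ≥ 3 mo → does not qualify.
Program B: score 771 ≥ 720; DTI 48.6% ≤ 50%; LTV 60.8% ≤ 95%; employment 48 ≥ 24 mo → qualifies.
Program C: score 771 ≥ 580; DTI 48.6% ≤ 50%; LTV 60.8% ≤ 85% → qualifies.
Qualifying: Program B, Program C. Lowest rate is 6.81% → Program B.

Program B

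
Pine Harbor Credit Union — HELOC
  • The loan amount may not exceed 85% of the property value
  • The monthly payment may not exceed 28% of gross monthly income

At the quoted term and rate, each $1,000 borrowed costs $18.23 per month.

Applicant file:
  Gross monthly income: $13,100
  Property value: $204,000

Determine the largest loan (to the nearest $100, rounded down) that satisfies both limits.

$173,400

Payment cap: 28% × $13,100 = $3,668/month.
At $18.23 per $1,000, that supports 3,668/18.23 × 1,000 ≈ $201,206 → $201,200.
LTV cap: 85% × $204,000 = $173,400 → $173,400.
Binding constraint: loan-to-value.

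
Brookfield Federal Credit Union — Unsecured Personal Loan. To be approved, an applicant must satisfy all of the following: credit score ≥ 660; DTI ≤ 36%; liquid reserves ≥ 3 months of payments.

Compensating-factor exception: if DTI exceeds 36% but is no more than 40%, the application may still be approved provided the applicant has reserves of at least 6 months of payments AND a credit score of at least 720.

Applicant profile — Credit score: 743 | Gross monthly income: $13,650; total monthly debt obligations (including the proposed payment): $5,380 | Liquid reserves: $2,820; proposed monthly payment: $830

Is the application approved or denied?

Denied

Credit score 743 ≥ 660 (meets base)
DTI = 5,380/13,650 = 39.4% > 36% — standard DTI limit exceeded.
Reserves: 2,820 ÷ 830 = 3.4 months (meets 3-month minimum)
39.4% falls in the override range (36%–40%), so the compensating-factor test applies.
Reserves 3.4 < 6 months; credit score 743 ≥ 720.
Compensating-factor requirement not fully met.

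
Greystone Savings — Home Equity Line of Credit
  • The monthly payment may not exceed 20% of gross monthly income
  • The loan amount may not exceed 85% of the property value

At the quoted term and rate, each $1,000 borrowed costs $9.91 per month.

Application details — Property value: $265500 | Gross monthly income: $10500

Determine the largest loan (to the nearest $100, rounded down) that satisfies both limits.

$211,900

Payment cap: 20% × $10,500 = $2,100/month.
At $9.91 per $1,000, that supports 2,100/9.91 × 1,000 ≈ $211,907 → $211,900.
LTV cap: 85% × $265,500 = $225,675 → $225,600.
Binding constraint: payment-to-income.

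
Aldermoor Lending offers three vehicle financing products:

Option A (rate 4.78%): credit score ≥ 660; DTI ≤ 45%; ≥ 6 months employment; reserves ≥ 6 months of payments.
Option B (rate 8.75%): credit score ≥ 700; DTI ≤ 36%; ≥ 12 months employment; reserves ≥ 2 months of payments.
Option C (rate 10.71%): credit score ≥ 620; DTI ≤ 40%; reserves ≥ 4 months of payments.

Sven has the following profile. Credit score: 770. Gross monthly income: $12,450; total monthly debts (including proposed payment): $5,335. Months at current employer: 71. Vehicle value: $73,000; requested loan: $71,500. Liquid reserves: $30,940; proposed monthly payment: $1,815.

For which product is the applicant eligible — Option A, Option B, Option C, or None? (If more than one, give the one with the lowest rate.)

DTI = 5,335/12,450 = 42.9%.
LTV = 71,500/73,000 = 97.9%.
Reserves = 30,940/1,815 = 17.0 months.
Option A: score 770 ≥ 660; DTI 42.9% ≤ 45%; employment 71 ≥ 6 mo; reserves 17.0 ≥ 6 mo → qualifies.
Option B: score 770 ≥ 700; DTI 42.9% > 36%; employment 71 ≥ 12 mo; reserves 17.0 ≥ 2 mo → does not qualify.
Option C: score 770 ≥ 620; DTI 42.9% > 40%; reserves 17.0 ≥ 4 mo → does not qualify.

Option A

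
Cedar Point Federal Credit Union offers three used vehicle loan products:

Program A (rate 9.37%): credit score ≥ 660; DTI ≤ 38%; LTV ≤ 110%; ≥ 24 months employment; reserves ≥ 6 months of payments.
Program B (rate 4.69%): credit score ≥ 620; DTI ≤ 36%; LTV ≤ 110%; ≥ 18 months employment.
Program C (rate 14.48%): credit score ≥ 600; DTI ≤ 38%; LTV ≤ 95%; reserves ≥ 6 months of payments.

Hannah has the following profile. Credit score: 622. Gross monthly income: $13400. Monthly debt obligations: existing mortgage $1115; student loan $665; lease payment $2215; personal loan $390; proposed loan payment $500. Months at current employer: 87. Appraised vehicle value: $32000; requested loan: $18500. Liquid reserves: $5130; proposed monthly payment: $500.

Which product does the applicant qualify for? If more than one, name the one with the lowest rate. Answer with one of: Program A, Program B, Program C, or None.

Total debts = (1,115 + 665 + 2,215 + 390 + 500) = 4,885; DTI = 4,885/13,400 = 36.5%.
LTV = 18,500/32,000 = 57.8%.
Reserves = 5,130/500 = 10.3 months.
Program A: score 622 < 660; DTI 36.5% ≤ 38%; LTV 57.8% ≤ 110%; employment 87 ≥ 24 mo; reserves 10.3 ≥ 6 mo → does not qualify.
Program B: score 622 ≥ 620; DTI 36.5% > 36%; LTV 57.8% ≤ 110%; employment 87 ≥ 18 mo → does not qualify.
Program C: score 622 ≥ 600; DTI 36.5% ≤ 38%; LTV 57.8% ≤ 95%; reserves 10.3 ≥ 6 mo → qualifies.

Program C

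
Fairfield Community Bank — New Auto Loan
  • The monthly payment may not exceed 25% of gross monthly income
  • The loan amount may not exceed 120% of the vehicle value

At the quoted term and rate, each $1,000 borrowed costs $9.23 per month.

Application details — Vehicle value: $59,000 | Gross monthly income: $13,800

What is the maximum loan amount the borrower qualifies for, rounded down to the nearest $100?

$70,800

Payment cap: 25% × $13,800 = $3,450/month.
At $9.23 per $1,000, that supports 3,450/9.23 × 1,000 ≈ $373,781 → $373,700.
LTV cap: 120% × $59,000 = $70,800 → $70,800.
Binding constraint: loan-to-value.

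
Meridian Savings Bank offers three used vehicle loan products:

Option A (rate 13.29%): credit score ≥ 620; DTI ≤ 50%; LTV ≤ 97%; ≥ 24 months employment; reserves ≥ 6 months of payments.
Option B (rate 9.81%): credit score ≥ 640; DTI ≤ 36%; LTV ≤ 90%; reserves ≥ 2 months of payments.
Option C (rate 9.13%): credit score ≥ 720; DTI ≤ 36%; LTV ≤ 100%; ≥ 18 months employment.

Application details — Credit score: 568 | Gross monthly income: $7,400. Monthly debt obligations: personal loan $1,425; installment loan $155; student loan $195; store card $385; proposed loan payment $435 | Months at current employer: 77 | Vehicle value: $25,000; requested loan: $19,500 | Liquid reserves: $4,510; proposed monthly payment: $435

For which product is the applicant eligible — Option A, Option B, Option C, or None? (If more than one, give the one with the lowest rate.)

Total debts = (1,425 + 155 + 195 + 385 + 435) = 2,595; DTI = 2,595/7,400 = 35.1%.
LTV = 19,500/25,000 = 78%.
Reserves = 4,510/435 = 10.4 months.
Option A: score 568 < 620; DTI 35.1% ≤ 50%; LTV 78% ≤ 97%; employment 77 ≥ 24 mo; reserves 10.4 ≥ 6 mo → does not qualify.
Option B: score 568 < 640; DTI 35.1% ≤ 36%; LTV 78% ≤ 90%; reserves 10.4 ≥ 2 mo → does not qualify.
Option C: score 568 < 720; DTI 35.1% ≤ 36%; LTV 78% ≤ 100%; employment 77 ≥ 18 mo → does not qualify.

None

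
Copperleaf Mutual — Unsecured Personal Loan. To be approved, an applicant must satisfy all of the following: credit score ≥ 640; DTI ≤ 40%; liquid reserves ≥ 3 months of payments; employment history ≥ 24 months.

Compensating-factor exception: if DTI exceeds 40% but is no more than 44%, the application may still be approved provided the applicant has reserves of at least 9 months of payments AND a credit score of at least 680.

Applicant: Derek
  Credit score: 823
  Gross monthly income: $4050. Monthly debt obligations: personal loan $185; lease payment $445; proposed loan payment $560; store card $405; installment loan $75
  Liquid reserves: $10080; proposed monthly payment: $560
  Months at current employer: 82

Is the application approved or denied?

Approved

Credit score 823 ≥ 640 (meets base)
Total debts = (185 + 445 + 560 + 405 + 75) = 1,670. DTI: 1,670 ÷ 4,050 = 41.2%, over the 40% base limit.
Reserves: 10,080 ÷ 560 = 18.0 months (meets 3-month minimum)
Employment 82 ≥ 24 months
DTI 41.2% is within the 40%–44% exception band; checking compensating factors.
Reserves 18.0 ≥ 9 months; credit score 823 ≥ 680.
Both override conditions satisfied; DTI exception granted.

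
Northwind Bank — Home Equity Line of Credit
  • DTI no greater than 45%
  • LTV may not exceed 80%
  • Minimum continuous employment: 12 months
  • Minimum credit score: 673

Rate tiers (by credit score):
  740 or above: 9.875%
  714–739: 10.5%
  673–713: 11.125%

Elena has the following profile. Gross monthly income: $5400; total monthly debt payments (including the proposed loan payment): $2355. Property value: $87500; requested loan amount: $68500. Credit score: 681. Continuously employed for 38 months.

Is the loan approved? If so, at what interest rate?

Approved at 11.125%

Credit score 681 ≥ 673 (meets minimum)
Debt-to-income = 2,355/5,400 = 43.6% — meets 45% limit
Employment 38 ≥ 12 months
Loan-to-value = 68,500/87,500 = 78.3% — pass (80% max)
All requirements met. Score 681 falls in the 673–713 tier → 11.125%.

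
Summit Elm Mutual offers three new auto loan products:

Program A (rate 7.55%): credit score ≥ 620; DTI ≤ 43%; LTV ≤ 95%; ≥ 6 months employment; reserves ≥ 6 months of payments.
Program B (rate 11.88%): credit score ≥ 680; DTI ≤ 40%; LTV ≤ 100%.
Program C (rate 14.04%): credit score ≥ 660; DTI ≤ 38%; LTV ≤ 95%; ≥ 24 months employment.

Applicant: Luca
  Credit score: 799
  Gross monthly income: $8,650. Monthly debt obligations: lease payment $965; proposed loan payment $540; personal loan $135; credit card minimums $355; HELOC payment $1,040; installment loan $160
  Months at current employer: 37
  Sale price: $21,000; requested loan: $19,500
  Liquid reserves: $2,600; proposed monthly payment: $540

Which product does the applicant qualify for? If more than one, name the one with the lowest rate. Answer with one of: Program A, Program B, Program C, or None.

Total debts = (965 + 540 + 135 + 355 + 1,040 + 160) = 3,195; DTI = 3,195/8,650 = 36.9%.
LTV = 19,500/21,000 = 92.9%.
Reserves = 2,600/540 = 4.8 months.
Program A: score 799 ≥ 620; DTI 36.9% ≤ 43%; LTV 92.9% ≤ 95%; employment 37 ≥ 6 mo; reserves 4.8 < 6 mo → does not qualify.
Program B: score 799 ≥ 680; DTI 36.9% ≤ 40%; LTV 92.9% ≤ 100% → qualifies.
Program C: score 799 ≥ 660; DTI 36.9% ≤ 38%; LTV 92.9% ≤ 95%; employment 37 ≥ 24 mo → qualifies.
Qualifying: Program B, Program C. Lowest rate is 11.88% → Program B.

Program B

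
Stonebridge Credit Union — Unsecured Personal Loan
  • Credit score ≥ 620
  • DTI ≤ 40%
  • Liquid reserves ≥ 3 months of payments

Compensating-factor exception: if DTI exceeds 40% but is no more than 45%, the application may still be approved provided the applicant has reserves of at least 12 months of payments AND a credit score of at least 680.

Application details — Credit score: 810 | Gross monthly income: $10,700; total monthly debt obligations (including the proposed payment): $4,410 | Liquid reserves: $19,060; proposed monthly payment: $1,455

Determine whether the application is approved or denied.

Credit score 810 ≥ 620 (meets base)
DTI = 4,410/10,700 = 41.2% > 40% — standard DTI limit exceeded.
Reserves = 19,060/1,455 = 13.1 months ≥ 3
41.2% falls in the override range (40%–45%), so the compensating-factor test applies.
Reserves 13.1 ≥ 12 months; credit score 810 ≥ 680.
Both override conditions satisfied; DTI exception granted.

Approved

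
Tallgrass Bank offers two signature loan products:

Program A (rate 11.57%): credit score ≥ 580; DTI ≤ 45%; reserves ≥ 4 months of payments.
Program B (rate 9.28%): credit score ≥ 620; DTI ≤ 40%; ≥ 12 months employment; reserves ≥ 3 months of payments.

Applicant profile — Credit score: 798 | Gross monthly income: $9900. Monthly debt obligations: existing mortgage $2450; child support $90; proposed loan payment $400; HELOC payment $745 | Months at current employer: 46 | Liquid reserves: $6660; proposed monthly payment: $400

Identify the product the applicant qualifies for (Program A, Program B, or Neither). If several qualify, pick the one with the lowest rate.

Program B

Total debts = (2,450 + 90 + 400 + 745) = 3,685; DTI = 3,685/9,900 = 37.2%.
Reserves = 6,660/400 = 16.6 months.
Program A: score 798 ≥ 580; DTI 37.2% ≤ 45%; reserves 16.6 ≥ 4 mo → qualifies.
Program B: score 798 ≥ 620; DTI 37.2% ≤ 40%; employment 46 ≥ 12 mo; reserves 16.6 ≥ 3 mo → qualifies.
Qualifying: Program A, Program B. Lowest rate is 9.28% → Program B.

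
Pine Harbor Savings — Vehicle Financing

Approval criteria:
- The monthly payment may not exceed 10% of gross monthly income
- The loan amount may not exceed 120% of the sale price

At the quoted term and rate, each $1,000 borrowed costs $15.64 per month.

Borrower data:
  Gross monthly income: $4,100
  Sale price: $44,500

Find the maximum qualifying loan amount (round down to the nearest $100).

$26,200

Payment cap: 10% × $4,100 = $410/month.
At $15.64 per $1,000, that supports 410/15.64 × 1,000 ≈ $26,214 → $26,200.
LTV cap: 120% × $44,500 = $53,400 → $53,400.
Binding constraint: payment-to-income.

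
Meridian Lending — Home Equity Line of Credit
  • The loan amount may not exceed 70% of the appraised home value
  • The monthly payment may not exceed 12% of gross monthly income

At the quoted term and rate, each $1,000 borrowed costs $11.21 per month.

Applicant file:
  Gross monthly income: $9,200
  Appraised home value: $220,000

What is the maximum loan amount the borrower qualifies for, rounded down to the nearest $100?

$98,400

Payment cap: 12% × $9,200 = $1,104/month.
At $11.21 per $1,000, that supports 1,104/11.21 × 1,000 ≈ $98,483 → $98,400.
LTV cap: 70% × $220,000 = $154,000 → $154,000.
Binding constraint: payment-to-income.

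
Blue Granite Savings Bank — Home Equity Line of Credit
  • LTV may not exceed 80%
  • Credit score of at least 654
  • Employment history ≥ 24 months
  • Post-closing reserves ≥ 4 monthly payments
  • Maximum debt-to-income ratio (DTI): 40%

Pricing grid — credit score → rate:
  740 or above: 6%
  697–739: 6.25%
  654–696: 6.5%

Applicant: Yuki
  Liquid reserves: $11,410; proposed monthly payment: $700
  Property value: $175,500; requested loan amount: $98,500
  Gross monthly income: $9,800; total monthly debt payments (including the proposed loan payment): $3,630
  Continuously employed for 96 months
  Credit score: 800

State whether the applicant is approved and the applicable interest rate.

Approved at 6%

Credit score 800 ≥ 654 (meets minimum)
Debt-to-income = 3,630/9,800 = 37% — meets 40% limit
Employment 96 ≥ 24 months
LTV: 98,500 ÷ 175,500 = 56.1%, within 80% cap
Liquid reserves cover 11,410/700 = 16.3 months — ≥ 4 required
All requirements met. Score 800 falls in the 740 or above tier → 6%.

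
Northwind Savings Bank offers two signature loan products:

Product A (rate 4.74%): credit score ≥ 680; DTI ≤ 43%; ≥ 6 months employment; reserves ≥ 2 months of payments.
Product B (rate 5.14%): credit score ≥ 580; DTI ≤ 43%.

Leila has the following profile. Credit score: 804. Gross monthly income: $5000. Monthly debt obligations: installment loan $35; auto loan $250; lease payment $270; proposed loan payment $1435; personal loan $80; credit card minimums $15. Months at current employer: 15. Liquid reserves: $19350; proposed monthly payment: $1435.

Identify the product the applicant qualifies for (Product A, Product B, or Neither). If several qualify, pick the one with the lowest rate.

Total debts = (35 + 250 + 270 + 1,435 + 80 + 15) = 2,085; DTI = 2,085/5,000 = 41.7%.
Reserves = 19,350/1,435 = 13.5 months.
Product A: score 804 ≥ 680; DTI 41.7% ≤ 43%; employment 15 ≥ 6 mo; reserves 13.5 ≥ 2 mo → qualifies.
Product B: score 804 ≥ 580; DTI 41.7% ≤ 43% → qualifies.
Qualifying: Product A, Product B. Lowest rate is 4.74% → Product A.

Product A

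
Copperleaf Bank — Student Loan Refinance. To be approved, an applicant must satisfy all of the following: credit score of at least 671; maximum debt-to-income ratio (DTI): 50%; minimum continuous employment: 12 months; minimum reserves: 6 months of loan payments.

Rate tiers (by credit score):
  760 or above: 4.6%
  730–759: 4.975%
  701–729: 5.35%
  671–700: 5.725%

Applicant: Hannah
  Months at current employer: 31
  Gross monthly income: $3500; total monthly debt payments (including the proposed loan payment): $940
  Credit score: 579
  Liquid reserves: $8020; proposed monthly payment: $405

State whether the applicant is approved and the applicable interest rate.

Credit score 579 < 671 (below minimum)
Employment 31 ≥ 12 months
Reserves = 8,020/405 = 19.8 months ≥ 6
DTI = 940/3,500 = 26.9% ≤ 50%
Not all requirements met → denied.

Denied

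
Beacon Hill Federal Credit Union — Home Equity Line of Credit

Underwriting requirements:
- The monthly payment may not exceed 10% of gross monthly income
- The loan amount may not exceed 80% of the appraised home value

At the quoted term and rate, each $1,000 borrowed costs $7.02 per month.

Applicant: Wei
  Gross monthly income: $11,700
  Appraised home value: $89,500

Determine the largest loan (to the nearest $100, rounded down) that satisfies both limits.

Payment cap: 10% × $11,700 = $1,170/month.
At $7.02 per $1,000, that supports 1,170/7.02 × 1,000 ≈ $166,666 → $166,600.
LTV cap: 80% × $89,500 = $71,600 → $71,600.
Binding constraint: loan-to-value.

$71,600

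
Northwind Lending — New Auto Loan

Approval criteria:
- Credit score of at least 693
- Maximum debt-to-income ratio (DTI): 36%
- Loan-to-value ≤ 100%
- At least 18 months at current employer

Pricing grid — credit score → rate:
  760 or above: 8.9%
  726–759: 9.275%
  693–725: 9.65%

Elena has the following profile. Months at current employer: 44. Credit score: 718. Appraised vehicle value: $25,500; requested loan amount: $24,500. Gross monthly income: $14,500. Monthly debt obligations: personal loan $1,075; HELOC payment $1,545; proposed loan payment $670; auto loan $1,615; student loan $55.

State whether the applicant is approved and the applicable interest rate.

Credit score 718 ≥ 693 (meets minimum)
Total monthly debts = (1,075 + 1,545 + 670 + 1,615 + 55) = 4,960. DTI = 4,960/14,500 = 34.2% ≤ 36%
Loan-to-value = 24,500/25,500 = 96.1% — pass (100% max)
Employment 44 ≥ 18 months
All requirements met. Score 718 falls in the 693–725 tier → 9.65%.

Approved at 9.65%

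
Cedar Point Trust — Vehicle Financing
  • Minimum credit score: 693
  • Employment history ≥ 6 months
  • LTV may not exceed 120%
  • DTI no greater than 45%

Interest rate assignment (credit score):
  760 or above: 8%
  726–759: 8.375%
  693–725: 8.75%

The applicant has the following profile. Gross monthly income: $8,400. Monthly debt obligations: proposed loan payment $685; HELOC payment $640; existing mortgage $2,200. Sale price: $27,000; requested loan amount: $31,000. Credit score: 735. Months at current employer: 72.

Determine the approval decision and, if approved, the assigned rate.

Credit score 735 ≥ 693 (meets minimum)
LTV = 31,000/27,000 = 114.8% ≤ 120%
Total monthly debts = (685 + 640 + 2,200) = 3,525. DTI: 3,525 ÷ 8,400 = 42%, within the 45% cap
Employment 72 ≥ 6 months
All requirements met. Score 735 falls in the 726–759 tier → 8.375%.

Approved at 8.375%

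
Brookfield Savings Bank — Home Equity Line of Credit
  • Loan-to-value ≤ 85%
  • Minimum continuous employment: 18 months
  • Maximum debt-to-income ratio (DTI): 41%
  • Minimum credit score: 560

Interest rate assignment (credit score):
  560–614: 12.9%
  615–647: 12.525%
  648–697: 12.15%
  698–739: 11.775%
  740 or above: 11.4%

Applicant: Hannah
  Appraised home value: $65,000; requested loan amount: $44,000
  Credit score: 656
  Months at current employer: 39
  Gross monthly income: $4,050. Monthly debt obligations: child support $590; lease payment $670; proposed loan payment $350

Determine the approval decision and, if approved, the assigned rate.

Credit score 656 ≥ 560 (meets minimum)
Total monthly debts = (590 + 670 + 350) = 1,610. DTI = 1,610/4,050 = 39.8% ≤ 41%
Employment 39 ≥ 18 months
LTV = 44,000/65,000 = 67.7% ≤ 85%
All requirements met. Score 656 falls in the 648–697 tier → 12.15%.

Approved at 12.15%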